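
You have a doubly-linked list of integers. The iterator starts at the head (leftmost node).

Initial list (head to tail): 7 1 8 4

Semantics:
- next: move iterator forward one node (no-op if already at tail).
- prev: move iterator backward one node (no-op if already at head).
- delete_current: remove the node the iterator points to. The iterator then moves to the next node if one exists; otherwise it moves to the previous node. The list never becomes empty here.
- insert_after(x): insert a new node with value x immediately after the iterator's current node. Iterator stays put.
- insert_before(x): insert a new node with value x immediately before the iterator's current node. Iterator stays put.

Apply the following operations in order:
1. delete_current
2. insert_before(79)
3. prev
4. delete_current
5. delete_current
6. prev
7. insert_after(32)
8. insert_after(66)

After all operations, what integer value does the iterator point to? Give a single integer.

Answer: 8

Derivation:
After 1 (delete_current): list=[1, 8, 4] cursor@1
After 2 (insert_before(79)): list=[79, 1, 8, 4] cursor@1
After 3 (prev): list=[79, 1, 8, 4] cursor@79
After 4 (delete_current): list=[1, 8, 4] cursor@1
After 5 (delete_current): list=[8, 4] cursor@8
After 6 (prev): list=[8, 4] cursor@8
After 7 (insert_after(32)): list=[8, 32, 4] cursor@8
After 8 (insert_after(66)): list=[8, 66, 32, 4] cursor@8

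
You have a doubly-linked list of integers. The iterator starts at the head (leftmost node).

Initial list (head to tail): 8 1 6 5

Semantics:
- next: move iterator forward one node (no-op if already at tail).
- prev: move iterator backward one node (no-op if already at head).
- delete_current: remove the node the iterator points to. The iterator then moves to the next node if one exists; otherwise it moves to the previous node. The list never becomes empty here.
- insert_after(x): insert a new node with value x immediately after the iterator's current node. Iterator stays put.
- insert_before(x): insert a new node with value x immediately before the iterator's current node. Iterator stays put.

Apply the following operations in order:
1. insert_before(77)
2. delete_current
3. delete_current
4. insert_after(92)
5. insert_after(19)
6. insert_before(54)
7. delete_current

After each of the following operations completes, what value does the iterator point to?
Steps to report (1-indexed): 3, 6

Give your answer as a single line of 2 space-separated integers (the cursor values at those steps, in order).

After 1 (insert_before(77)): list=[77, 8, 1, 6, 5] cursor@8
After 2 (delete_current): list=[77, 1, 6, 5] cursor@1
After 3 (delete_current): list=[77, 6, 5] cursor@6
After 4 (insert_after(92)): list=[77, 6, 92, 5] cursor@6
After 5 (insert_after(19)): list=[77, 6, 19, 92, 5] cursor@6
After 6 (insert_before(54)): list=[77, 54, 6, 19, 92, 5] cursor@6
After 7 (delete_current): list=[77, 54, 19, 92, 5] cursor@19

Answer: 6 6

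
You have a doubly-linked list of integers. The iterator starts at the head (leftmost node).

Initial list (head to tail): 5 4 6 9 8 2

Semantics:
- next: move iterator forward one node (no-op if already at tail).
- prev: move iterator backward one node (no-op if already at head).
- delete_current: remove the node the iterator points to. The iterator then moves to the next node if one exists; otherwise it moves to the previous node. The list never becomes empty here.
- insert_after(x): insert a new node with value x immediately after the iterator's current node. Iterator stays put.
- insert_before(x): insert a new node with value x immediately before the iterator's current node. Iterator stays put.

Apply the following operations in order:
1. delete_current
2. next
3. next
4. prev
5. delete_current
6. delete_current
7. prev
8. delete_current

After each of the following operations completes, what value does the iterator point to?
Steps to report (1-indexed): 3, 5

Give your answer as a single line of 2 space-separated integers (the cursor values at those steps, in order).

Answer: 9 9

Derivation:
After 1 (delete_current): list=[4, 6, 9, 8, 2] cursor@4
After 2 (next): list=[4, 6, 9, 8, 2] cursor@6
After 3 (next): list=[4, 6, 9, 8, 2] cursor@9
After 4 (prev): list=[4, 6, 9, 8, 2] cursor@6
After 5 (delete_current): list=[4, 9, 8, 2] cursor@9
After 6 (delete_current): list=[4, 8, 2] cursor@8
After 7 (prev): list=[4, 8, 2] cursor@4
After 8 (delete_current): list=[8, 2] cursor@8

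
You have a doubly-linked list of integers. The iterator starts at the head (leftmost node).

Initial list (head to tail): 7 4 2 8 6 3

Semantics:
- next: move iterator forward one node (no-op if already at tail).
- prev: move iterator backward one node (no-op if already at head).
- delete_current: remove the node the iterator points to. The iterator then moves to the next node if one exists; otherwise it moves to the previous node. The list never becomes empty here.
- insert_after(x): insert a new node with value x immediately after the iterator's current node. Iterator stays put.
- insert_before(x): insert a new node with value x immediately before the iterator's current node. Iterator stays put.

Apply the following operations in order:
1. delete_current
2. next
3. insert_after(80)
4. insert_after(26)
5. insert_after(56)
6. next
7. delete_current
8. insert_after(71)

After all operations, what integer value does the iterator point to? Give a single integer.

After 1 (delete_current): list=[4, 2, 8, 6, 3] cursor@4
After 2 (next): list=[4, 2, 8, 6, 3] cursor@2
After 3 (insert_after(80)): list=[4, 2, 80, 8, 6, 3] cursor@2
After 4 (insert_after(26)): list=[4, 2, 26, 80, 8, 6, 3] cursor@2
After 5 (insert_after(56)): list=[4, 2, 56, 26, 80, 8, 6, 3] cursor@2
After 6 (next): list=[4, 2, 56, 26, 80, 8, 6, 3] cursor@56
After 7 (delete_current): list=[4, 2, 26, 80, 8, 6, 3] cursor@26
After 8 (insert_after(71)): list=[4, 2, 26, 71, 80, 8, 6, 3] cursor@26

Answer: 26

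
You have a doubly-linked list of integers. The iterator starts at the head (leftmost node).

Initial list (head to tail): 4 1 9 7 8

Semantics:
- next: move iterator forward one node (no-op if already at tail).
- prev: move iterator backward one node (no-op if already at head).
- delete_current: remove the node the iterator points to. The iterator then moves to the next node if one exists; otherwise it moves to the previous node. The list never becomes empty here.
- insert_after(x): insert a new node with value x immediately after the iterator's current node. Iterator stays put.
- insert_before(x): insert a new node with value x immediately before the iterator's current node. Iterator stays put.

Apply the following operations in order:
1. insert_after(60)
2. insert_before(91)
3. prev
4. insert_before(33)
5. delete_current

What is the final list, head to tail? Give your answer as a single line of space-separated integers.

Answer: 33 4 60 1 9 7 8

Derivation:
After 1 (insert_after(60)): list=[4, 60, 1, 9, 7, 8] cursor@4
After 2 (insert_before(91)): list=[91, 4, 60, 1, 9, 7, 8] cursor@4
After 3 (prev): list=[91, 4, 60, 1, 9, 7, 8] cursor@91
After 4 (insert_before(33)): list=[33, 91, 4, 60, 1, 9, 7, 8] cursor@91
After 5 (delete_current): list=[33, 4, 60, 1, 9, 7, 8] cursor@4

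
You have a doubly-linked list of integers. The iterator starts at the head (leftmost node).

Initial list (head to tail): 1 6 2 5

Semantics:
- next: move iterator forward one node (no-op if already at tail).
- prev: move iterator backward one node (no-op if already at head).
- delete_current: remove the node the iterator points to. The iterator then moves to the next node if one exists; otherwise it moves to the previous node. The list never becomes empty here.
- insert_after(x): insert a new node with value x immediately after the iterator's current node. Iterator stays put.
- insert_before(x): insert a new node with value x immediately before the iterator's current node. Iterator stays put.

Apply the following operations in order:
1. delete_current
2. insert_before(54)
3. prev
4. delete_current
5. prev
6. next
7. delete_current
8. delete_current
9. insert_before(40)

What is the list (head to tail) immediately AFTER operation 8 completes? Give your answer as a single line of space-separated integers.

After 1 (delete_current): list=[6, 2, 5] cursor@6
After 2 (insert_before(54)): list=[54, 6, 2, 5] cursor@6
After 3 (prev): list=[54, 6, 2, 5] cursor@54
After 4 (delete_current): list=[6, 2, 5] cursor@6
After 5 (prev): list=[6, 2, 5] cursor@6
After 6 (next): list=[6, 2, 5] cursor@2
After 7 (delete_current): list=[6, 5] cursor@5
After 8 (delete_current): list=[6] cursor@6

Answer: 6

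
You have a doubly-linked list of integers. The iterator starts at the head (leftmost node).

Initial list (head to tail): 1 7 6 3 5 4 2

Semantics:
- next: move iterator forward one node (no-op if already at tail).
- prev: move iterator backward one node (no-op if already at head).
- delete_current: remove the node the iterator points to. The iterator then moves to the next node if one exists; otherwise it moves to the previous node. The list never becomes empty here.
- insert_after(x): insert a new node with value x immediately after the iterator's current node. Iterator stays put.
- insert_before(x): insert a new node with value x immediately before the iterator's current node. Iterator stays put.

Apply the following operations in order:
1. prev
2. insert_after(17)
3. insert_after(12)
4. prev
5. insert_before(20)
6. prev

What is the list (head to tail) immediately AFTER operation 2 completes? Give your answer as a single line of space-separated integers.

After 1 (prev): list=[1, 7, 6, 3, 5, 4, 2] cursor@1
After 2 (insert_after(17)): list=[1, 17, 7, 6, 3, 5, 4, 2] cursor@1

Answer: 1 17 7 6 3 5 4 2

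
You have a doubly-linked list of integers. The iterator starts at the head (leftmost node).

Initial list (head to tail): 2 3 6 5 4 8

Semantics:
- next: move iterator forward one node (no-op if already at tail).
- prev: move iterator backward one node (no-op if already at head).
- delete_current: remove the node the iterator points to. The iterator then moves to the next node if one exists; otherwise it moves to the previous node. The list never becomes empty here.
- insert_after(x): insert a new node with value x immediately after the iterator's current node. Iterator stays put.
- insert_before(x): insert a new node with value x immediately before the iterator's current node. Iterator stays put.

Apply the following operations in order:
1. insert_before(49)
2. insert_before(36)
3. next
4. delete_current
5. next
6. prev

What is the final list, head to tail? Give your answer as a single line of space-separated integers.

Answer: 49 36 2 6 5 4 8

Derivation:
After 1 (insert_before(49)): list=[49, 2, 3, 6, 5, 4, 8] cursor@2
After 2 (insert_before(36)): list=[49, 36, 2, 3, 6, 5, 4, 8] cursor@2
After 3 (next): list=[49, 36, 2, 3, 6, 5, 4, 8] cursor@3
After 4 (delete_current): list=[49, 36, 2, 6, 5, 4, 8] cursor@6
After 5 (next): list=[49, 36, 2, 6, 5, 4, 8] cursor@5
After 6 (prev): list=[49, 36, 2, 6, 5, 4, 8] cursor@6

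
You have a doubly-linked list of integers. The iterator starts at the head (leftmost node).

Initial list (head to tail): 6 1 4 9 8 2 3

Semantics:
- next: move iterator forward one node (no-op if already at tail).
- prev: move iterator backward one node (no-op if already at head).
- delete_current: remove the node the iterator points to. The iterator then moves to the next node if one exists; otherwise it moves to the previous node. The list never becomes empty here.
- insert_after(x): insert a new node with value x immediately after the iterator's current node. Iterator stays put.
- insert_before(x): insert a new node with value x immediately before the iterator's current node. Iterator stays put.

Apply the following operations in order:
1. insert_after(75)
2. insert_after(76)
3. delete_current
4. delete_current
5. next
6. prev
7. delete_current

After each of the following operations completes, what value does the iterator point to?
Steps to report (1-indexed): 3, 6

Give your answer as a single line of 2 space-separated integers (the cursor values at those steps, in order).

Answer: 76 75

Derivation:
After 1 (insert_after(75)): list=[6, 75, 1, 4, 9, 8, 2, 3] cursor@6
After 2 (insert_after(76)): list=[6, 76, 75, 1, 4, 9, 8, 2, 3] cursor@6
After 3 (delete_current): list=[76, 75, 1, 4, 9, 8, 2, 3] cursor@76
After 4 (delete_current): list=[75, 1, 4, 9, 8, 2, 3] cursor@75
After 5 (next): list=[75, 1, 4, 9, 8, 2, 3] cursor@1
After 6 (prev): list=[75, 1, 4, 9, 8, 2, 3] cursor@75
After 7 (delete_current): list=[1, 4, 9, 8, 2, 3] cursor@1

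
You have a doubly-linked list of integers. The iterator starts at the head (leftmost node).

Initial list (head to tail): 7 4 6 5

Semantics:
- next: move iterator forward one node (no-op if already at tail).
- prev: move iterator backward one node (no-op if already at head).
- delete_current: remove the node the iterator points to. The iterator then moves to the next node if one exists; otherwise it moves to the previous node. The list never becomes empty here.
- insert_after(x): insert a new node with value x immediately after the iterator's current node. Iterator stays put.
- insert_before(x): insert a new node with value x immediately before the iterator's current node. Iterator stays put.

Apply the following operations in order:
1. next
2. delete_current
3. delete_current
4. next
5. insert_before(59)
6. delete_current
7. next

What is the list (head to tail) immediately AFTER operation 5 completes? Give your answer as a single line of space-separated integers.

After 1 (next): list=[7, 4, 6, 5] cursor@4
After 2 (delete_current): list=[7, 6, 5] cursor@6
After 3 (delete_current): list=[7, 5] cursor@5
After 4 (next): list=[7, 5] cursor@5
After 5 (insert_before(59)): list=[7, 59, 5] cursor@5

Answer: 7 59 5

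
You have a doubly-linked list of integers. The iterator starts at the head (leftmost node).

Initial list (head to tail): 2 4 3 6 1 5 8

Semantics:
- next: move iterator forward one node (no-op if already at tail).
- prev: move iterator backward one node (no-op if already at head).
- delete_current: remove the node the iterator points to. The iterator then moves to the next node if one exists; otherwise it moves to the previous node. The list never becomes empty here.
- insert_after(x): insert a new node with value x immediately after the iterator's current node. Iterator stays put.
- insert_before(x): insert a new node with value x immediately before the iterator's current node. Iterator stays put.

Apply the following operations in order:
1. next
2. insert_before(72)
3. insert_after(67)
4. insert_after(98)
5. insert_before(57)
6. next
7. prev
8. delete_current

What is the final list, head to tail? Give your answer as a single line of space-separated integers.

Answer: 2 72 57 98 67 3 6 1 5 8

Derivation:
After 1 (next): list=[2, 4, 3, 6, 1, 5, 8] cursor@4
After 2 (insert_before(72)): list=[2, 72, 4, 3, 6, 1, 5, 8] cursor@4
After 3 (insert_after(67)): list=[2, 72, 4, 67, 3, 6, 1, 5, 8] cursor@4
After 4 (insert_after(98)): list=[2, 72, 4, 98, 67, 3, 6, 1, 5, 8] cursor@4
After 5 (insert_before(57)): list=[2, 72, 57, 4, 98, 67, 3, 6, 1, 5, 8] cursor@4
After 6 (next): list=[2, 72, 57, 4, 98, 67, 3, 6, 1, 5, 8] cursor@98
After 7 (prev): list=[2, 72, 57, 4, 98, 67, 3, 6, 1, 5, 8] cursor@4
After 8 (delete_current): list=[2, 72, 57, 98, 67, 3, 6, 1, 5, 8] cursor@98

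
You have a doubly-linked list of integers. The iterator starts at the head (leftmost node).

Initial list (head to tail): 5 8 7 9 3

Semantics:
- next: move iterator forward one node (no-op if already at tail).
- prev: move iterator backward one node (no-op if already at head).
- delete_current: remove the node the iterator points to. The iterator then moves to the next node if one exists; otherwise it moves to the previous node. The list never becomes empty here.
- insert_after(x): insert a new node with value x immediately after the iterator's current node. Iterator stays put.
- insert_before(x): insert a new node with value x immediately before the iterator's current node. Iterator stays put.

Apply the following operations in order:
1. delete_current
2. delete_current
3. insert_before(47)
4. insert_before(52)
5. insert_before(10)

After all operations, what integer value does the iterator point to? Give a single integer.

After 1 (delete_current): list=[8, 7, 9, 3] cursor@8
After 2 (delete_current): list=[7, 9, 3] cursor@7
After 3 (insert_before(47)): list=[47, 7, 9, 3] cursor@7
After 4 (insert_before(52)): list=[47, 52, 7, 9, 3] cursor@7
After 5 (insert_before(10)): list=[47, 52, 10, 7, 9, 3] cursor@7

Answer: 7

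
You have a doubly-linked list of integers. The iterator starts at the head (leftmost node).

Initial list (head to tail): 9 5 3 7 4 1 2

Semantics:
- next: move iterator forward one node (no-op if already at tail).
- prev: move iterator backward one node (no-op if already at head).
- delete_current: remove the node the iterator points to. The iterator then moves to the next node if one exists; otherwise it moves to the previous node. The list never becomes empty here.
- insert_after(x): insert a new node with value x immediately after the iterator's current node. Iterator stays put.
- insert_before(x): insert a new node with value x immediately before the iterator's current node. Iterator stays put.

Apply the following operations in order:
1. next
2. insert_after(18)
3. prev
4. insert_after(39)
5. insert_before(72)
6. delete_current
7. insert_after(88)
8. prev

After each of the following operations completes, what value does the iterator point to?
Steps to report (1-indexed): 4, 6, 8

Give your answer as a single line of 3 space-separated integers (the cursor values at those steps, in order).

Answer: 9 39 72

Derivation:
After 1 (next): list=[9, 5, 3, 7, 4, 1, 2] cursor@5
After 2 (insert_after(18)): list=[9, 5, 18, 3, 7, 4, 1, 2] cursor@5
After 3 (prev): list=[9, 5, 18, 3, 7, 4, 1, 2] cursor@9
After 4 (insert_after(39)): list=[9, 39, 5, 18, 3, 7, 4, 1, 2] cursor@9
After 5 (insert_before(72)): list=[72, 9, 39, 5, 18, 3, 7, 4, 1, 2] cursor@9
After 6 (delete_current): list=[72, 39, 5, 18, 3, 7, 4, 1, 2] cursor@39
After 7 (insert_after(88)): list=[72, 39, 88, 5, 18, 3, 7, 4, 1, 2] cursor@39
After 8 (prev): list=[72, 39, 88, 5, 18, 3, 7, 4, 1, 2] cursor@72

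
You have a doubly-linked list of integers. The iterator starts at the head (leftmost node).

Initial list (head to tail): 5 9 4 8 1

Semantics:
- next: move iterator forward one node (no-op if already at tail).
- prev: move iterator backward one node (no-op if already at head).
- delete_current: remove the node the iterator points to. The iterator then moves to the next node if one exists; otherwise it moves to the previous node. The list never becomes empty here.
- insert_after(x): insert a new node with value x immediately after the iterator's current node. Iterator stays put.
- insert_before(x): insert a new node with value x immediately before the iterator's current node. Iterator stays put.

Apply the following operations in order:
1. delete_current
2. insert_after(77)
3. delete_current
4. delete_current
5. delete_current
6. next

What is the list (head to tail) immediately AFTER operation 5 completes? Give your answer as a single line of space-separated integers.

Answer: 8 1

Derivation:
After 1 (delete_current): list=[9, 4, 8, 1] cursor@9
After 2 (insert_after(77)): list=[9, 77, 4, 8, 1] cursor@9
After 3 (delete_current): list=[77, 4, 8, 1] cursor@77
After 4 (delete_current): list=[4, 8, 1] cursor@4
After 5 (delete_current): list=[8, 1] cursor@8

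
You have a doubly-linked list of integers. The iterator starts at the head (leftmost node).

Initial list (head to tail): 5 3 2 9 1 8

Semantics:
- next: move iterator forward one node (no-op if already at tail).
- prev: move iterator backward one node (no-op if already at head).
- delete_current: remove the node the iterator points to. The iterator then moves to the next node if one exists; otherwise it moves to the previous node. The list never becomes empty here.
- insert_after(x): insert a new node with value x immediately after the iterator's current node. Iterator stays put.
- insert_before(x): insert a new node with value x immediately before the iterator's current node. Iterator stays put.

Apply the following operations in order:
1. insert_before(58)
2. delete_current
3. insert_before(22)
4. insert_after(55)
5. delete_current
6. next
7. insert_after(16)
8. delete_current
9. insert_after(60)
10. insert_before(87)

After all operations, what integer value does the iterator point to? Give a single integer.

After 1 (insert_before(58)): list=[58, 5, 3, 2, 9, 1, 8] cursor@5
After 2 (delete_current): list=[58, 3, 2, 9, 1, 8] cursor@3
After 3 (insert_before(22)): list=[58, 22, 3, 2, 9, 1, 8] cursor@3
After 4 (insert_after(55)): list=[58, 22, 3, 55, 2, 9, 1, 8] cursor@3
After 5 (delete_current): list=[58, 22, 55, 2, 9, 1, 8] cursor@55
After 6 (next): list=[58, 22, 55, 2, 9, 1, 8] cursor@2
After 7 (insert_after(16)): list=[58, 22, 55, 2, 16, 9, 1, 8] cursor@2
After 8 (delete_current): list=[58, 22, 55, 16, 9, 1, 8] cursor@16
After 9 (insert_after(60)): list=[58, 22, 55, 16, 60, 9, 1, 8] cursor@16
After 10 (insert_before(87)): list=[58, 22, 55, 87, 16, 60, 9, 1, 8] cursor@16

Answer: 16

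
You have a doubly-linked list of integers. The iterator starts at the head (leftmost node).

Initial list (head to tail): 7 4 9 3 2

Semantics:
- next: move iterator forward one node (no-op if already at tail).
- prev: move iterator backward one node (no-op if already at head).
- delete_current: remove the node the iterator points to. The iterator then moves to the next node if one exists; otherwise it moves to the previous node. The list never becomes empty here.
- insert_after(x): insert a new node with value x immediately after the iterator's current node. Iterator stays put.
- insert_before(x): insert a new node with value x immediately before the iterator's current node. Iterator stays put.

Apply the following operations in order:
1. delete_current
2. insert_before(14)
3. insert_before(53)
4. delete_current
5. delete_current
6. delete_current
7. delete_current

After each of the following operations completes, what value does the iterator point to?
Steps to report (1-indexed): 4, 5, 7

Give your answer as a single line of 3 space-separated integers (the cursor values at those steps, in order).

Answer: 9 3 53

Derivation:
After 1 (delete_current): list=[4, 9, 3, 2] cursor@4
After 2 (insert_before(14)): list=[14, 4, 9, 3, 2] cursor@4
After 3 (insert_before(53)): list=[14, 53, 4, 9, 3, 2] cursor@4
After 4 (delete_current): list=[14, 53, 9, 3, 2] cursor@9
After 5 (delete_current): list=[14, 53, 3, 2] cursor@3
After 6 (delete_current): list=[14, 53, 2] cursor@2
After 7 (delete_current): list=[14, 53] cursor@53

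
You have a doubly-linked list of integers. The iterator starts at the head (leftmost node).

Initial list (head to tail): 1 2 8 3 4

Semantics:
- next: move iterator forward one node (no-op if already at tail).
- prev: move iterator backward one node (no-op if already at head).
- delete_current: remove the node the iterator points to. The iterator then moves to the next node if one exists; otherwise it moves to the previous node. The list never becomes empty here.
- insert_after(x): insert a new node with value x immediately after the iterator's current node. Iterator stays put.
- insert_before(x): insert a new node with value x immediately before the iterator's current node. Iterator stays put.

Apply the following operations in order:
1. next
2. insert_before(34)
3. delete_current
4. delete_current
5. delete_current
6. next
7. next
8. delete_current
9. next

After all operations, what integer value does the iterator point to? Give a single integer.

Answer: 34

Derivation:
After 1 (next): list=[1, 2, 8, 3, 4] cursor@2
After 2 (insert_before(34)): list=[1, 34, 2, 8, 3, 4] cursor@2
After 3 (delete_current): list=[1, 34, 8, 3, 4] cursor@8
After 4 (delete_current): list=[1, 34, 3, 4] cursor@3
After 5 (delete_current): list=[1, 34, 4] cursor@4
After 6 (next): list=[1, 34, 4] cursor@4
After 7 (next): list=[1, 34, 4] cursor@4
After 8 (delete_current): list=[1, 34] cursor@34
After 9 (next): list=[1, 34] cursor@34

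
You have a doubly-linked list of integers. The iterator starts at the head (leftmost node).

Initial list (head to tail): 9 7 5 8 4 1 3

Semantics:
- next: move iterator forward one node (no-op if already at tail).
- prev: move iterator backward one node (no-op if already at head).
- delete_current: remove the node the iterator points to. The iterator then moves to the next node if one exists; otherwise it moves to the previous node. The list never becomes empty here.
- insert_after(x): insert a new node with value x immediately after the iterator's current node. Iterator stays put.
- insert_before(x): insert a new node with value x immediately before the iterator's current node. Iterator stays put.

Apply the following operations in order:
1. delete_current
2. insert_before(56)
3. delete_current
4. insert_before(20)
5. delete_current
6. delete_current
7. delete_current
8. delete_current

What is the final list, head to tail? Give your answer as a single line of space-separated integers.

Answer: 56 20 3

Derivation:
After 1 (delete_current): list=[7, 5, 8, 4, 1, 3] cursor@7
After 2 (insert_before(56)): list=[56, 7, 5, 8, 4, 1, 3] cursor@7
After 3 (delete_current): list=[56, 5, 8, 4, 1, 3] cursor@5
After 4 (insert_before(20)): list=[56, 20, 5, 8, 4, 1, 3] cursor@5
After 5 (delete_current): list=[56, 20, 8, 4, 1, 3] cursor@8
After 6 (delete_current): list=[56, 20, 4, 1, 3] cursor@4
After 7 (delete_current): list=[56, 20, 1, 3] cursor@1
After 8 (delete_current): list=[56, 20, 3] cursor@3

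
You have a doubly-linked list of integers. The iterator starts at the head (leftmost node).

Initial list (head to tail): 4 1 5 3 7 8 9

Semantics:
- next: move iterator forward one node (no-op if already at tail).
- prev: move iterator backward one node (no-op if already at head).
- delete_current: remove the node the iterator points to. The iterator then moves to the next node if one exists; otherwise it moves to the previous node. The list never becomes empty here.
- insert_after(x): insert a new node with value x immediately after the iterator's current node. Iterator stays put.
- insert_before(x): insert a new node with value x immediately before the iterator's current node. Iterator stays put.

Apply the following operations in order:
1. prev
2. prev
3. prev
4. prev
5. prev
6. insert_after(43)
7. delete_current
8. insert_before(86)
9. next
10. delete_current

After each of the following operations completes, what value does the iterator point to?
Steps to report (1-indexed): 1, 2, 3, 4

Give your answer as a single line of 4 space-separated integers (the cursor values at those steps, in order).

Answer: 4 4 4 4

Derivation:
After 1 (prev): list=[4, 1, 5, 3, 7, 8, 9] cursor@4
After 2 (prev): list=[4, 1, 5, 3, 7, 8, 9] cursor@4
After 3 (prev): list=[4, 1, 5, 3, 7, 8, 9] cursor@4
After 4 (prev): list=[4, 1, 5, 3, 7, 8, 9] cursor@4
After 5 (prev): list=[4, 1, 5, 3, 7, 8, 9] cursor@4
After 6 (insert_after(43)): list=[4, 43, 1, 5, 3, 7, 8, 9] cursor@4
After 7 (delete_current): list=[43, 1, 5, 3, 7, 8, 9] cursor@43
After 8 (insert_before(86)): list=[86, 43, 1, 5, 3, 7, 8, 9] cursor@43
After 9 (next): list=[86, 43, 1, 5, 3, 7, 8, 9] cursor@1
After 10 (delete_current): list=[86, 43, 5, 3, 7, 8, 9] cursor@5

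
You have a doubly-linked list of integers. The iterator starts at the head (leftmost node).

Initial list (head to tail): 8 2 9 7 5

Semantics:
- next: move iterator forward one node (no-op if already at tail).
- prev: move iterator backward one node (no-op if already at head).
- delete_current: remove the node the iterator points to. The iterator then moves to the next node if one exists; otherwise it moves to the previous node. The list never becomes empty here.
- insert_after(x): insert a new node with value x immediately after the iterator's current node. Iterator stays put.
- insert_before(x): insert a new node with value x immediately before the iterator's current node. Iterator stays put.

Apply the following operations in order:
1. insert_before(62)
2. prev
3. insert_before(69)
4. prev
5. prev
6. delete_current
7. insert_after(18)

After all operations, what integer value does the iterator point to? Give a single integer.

Answer: 62

Derivation:
After 1 (insert_before(62)): list=[62, 8, 2, 9, 7, 5] cursor@8
After 2 (prev): list=[62, 8, 2, 9, 7, 5] cursor@62
After 3 (insert_before(69)): list=[69, 62, 8, 2, 9, 7, 5] cursor@62
After 4 (prev): list=[69, 62, 8, 2, 9, 7, 5] cursor@69
After 5 (prev): list=[69, 62, 8, 2, 9, 7, 5] cursor@69
After 6 (delete_current): list=[62, 8, 2, 9, 7, 5] cursor@62
After 7 (insert_after(18)): list=[62, 18, 8, 2, 9, 7, 5] cursor@62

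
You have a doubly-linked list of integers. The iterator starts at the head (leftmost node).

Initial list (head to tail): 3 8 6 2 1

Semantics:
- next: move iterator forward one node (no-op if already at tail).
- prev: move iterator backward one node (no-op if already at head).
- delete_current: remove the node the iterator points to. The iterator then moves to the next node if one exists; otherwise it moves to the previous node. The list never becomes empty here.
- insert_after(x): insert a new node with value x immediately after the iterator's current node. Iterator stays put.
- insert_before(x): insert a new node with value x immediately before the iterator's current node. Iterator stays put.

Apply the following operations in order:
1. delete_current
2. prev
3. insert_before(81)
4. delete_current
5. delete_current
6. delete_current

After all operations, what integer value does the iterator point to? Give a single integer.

After 1 (delete_current): list=[8, 6, 2, 1] cursor@8
After 2 (prev): list=[8, 6, 2, 1] cursor@8
After 3 (insert_before(81)): list=[81, 8, 6, 2, 1] cursor@8
After 4 (delete_current): list=[81, 6, 2, 1] cursor@6
After 5 (delete_current): list=[81, 2, 1] cursor@2
After 6 (delete_current): list=[81, 1] cursor@1

Answer: 1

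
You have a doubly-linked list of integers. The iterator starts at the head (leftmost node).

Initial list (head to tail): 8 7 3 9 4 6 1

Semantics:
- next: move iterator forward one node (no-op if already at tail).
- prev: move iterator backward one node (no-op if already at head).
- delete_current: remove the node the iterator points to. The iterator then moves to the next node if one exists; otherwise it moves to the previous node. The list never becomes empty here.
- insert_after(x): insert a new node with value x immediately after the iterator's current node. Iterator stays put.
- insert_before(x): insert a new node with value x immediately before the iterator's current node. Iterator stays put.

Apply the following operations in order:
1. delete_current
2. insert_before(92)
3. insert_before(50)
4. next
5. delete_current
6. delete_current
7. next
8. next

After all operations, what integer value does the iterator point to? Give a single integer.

Answer: 1

Derivation:
After 1 (delete_current): list=[7, 3, 9, 4, 6, 1] cursor@7
After 2 (insert_before(92)): list=[92, 7, 3, 9, 4, 6, 1] cursor@7
After 3 (insert_before(50)): list=[92, 50, 7, 3, 9, 4, 6, 1] cursor@7
After 4 (next): list=[92, 50, 7, 3, 9, 4, 6, 1] cursor@3
After 5 (delete_current): list=[92, 50, 7, 9, 4, 6, 1] cursor@9
After 6 (delete_current): list=[92, 50, 7, 4, 6, 1] cursor@4
After 7 (next): list=[92, 50, 7, 4, 6, 1] cursor@6
After 8 (next): list=[92, 50, 7, 4, 6, 1] cursor@1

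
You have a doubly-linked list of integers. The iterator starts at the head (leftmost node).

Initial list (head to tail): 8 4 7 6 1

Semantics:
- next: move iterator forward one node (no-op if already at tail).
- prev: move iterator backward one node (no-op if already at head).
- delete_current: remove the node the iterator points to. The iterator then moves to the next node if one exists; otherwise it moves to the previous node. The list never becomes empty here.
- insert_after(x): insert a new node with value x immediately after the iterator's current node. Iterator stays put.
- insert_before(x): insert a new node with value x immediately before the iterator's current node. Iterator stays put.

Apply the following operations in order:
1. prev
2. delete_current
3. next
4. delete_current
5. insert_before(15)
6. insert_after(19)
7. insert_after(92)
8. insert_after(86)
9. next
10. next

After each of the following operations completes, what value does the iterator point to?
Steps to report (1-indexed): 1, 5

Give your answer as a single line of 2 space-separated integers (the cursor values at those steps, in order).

After 1 (prev): list=[8, 4, 7, 6, 1] cursor@8
After 2 (delete_current): list=[4, 7, 6, 1] cursor@4
After 3 (next): list=[4, 7, 6, 1] cursor@7
After 4 (delete_current): list=[4, 6, 1] cursor@6
After 5 (insert_before(15)): list=[4, 15, 6, 1] cursor@6
After 6 (insert_after(19)): list=[4, 15, 6, 19, 1] cursor@6
After 7 (insert_after(92)): list=[4, 15, 6, 92, 19, 1] cursor@6
After 8 (insert_after(86)): list=[4, 15, 6, 86, 92, 19, 1] cursor@6
After 9 (next): list=[4, 15, 6, 86, 92, 19, 1] cursor@86
After 10 (next): list=[4, 15, 6, 86, 92, 19, 1] cursor@92

Answer: 8 6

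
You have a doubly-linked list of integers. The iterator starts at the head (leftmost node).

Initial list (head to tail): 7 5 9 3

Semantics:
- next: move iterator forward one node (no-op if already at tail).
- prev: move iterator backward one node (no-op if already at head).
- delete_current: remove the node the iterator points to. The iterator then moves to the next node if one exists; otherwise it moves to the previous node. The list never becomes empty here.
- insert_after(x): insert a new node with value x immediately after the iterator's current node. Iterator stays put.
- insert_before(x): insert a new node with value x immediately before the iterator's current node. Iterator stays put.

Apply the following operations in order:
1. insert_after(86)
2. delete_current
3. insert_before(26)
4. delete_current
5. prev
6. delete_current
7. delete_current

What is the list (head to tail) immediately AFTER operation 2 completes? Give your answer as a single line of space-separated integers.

After 1 (insert_after(86)): list=[7, 86, 5, 9, 3] cursor@7
After 2 (delete_current): list=[86, 5, 9, 3] cursor@86

Answer: 86 5 9 3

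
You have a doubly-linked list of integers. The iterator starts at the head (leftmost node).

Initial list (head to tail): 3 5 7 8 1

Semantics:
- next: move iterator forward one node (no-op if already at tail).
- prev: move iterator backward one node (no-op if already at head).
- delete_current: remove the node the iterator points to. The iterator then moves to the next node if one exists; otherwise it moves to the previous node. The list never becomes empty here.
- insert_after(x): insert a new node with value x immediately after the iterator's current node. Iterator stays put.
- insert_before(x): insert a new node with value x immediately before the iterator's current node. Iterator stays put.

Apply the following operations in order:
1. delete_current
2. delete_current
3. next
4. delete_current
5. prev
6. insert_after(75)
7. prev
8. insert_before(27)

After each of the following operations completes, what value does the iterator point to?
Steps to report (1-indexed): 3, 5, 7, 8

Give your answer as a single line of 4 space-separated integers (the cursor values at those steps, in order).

After 1 (delete_current): list=[5, 7, 8, 1] cursor@5
After 2 (delete_current): list=[7, 8, 1] cursor@7
After 3 (next): list=[7, 8, 1] cursor@8
After 4 (delete_current): list=[7, 1] cursor@1
After 5 (prev): list=[7, 1] cursor@7
After 6 (insert_after(75)): list=[7, 75, 1] cursor@7
After 7 (prev): list=[7, 75, 1] cursor@7
After 8 (insert_before(27)): list=[27, 7, 75, 1] cursor@7

Answer: 8 7 7 7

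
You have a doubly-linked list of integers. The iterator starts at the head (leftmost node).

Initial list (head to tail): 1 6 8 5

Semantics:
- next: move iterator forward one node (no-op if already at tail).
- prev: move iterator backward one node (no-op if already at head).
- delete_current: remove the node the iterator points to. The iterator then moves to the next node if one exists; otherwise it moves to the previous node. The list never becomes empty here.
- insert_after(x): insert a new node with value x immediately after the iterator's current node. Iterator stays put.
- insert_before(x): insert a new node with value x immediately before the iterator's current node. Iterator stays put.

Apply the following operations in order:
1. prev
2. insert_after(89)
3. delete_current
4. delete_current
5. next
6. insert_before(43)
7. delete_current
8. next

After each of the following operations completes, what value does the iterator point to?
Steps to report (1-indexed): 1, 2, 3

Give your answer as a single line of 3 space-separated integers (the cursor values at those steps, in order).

After 1 (prev): list=[1, 6, 8, 5] cursor@1
After 2 (insert_after(89)): list=[1, 89, 6, 8, 5] cursor@1
After 3 (delete_current): list=[89, 6, 8, 5] cursor@89
After 4 (delete_current): list=[6, 8, 5] cursor@6
After 5 (next): list=[6, 8, 5] cursor@8
After 6 (insert_before(43)): list=[6, 43, 8, 5] cursor@8
After 7 (delete_current): list=[6, 43, 5] cursor@5
After 8 (next): list=[6, 43, 5] cursor@5

Answer: 1 1 89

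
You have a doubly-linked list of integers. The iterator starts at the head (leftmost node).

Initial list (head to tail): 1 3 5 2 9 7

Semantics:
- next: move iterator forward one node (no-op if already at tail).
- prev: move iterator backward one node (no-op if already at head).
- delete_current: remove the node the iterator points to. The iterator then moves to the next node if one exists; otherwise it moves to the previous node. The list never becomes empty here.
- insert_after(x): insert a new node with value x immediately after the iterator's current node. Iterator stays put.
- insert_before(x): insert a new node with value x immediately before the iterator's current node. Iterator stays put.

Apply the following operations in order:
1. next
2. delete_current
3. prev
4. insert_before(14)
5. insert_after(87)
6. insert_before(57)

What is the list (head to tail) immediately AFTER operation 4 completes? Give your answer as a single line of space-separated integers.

After 1 (next): list=[1, 3, 5, 2, 9, 7] cursor@3
After 2 (delete_current): list=[1, 5, 2, 9, 7] cursor@5
After 3 (prev): list=[1, 5, 2, 9, 7] cursor@1
After 4 (insert_before(14)): list=[14, 1, 5, 2, 9, 7] cursor@1

Answer: 14 1 5 2 9 7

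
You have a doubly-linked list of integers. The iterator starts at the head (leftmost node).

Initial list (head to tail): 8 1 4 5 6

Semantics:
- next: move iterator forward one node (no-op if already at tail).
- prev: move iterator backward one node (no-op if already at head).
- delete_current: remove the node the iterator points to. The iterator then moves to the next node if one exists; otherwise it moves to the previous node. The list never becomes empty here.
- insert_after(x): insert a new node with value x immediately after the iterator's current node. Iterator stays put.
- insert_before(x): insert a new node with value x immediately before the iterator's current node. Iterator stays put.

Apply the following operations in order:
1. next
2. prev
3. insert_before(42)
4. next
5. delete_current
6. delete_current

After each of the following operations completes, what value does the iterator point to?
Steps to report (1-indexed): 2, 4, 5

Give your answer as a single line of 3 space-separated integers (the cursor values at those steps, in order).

Answer: 8 1 4

Derivation:
After 1 (next): list=[8, 1, 4, 5, 6] cursor@1
After 2 (prev): list=[8, 1, 4, 5, 6] cursor@8
After 3 (insert_before(42)): list=[42, 8, 1, 4, 5, 6] cursor@8
After 4 (next): list=[42, 8, 1, 4, 5, 6] cursor@1
After 5 (delete_current): list=[42, 8, 4, 5, 6] cursor@4
After 6 (delete_current): list=[42, 8, 5, 6] cursor@5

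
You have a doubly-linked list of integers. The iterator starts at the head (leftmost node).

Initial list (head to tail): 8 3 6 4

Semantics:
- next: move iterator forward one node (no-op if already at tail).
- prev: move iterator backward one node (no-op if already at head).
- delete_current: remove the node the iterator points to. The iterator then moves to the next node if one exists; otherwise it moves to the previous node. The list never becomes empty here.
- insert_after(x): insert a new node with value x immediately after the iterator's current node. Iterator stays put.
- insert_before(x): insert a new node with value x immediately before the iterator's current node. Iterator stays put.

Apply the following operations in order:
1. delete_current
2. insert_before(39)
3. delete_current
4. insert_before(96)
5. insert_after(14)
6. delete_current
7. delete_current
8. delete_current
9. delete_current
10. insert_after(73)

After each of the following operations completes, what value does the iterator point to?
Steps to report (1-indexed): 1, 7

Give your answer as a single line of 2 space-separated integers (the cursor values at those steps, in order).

Answer: 3 4

Derivation:
After 1 (delete_current): list=[3, 6, 4] cursor@3
After 2 (insert_before(39)): list=[39, 3, 6, 4] cursor@3
After 3 (delete_current): list=[39, 6, 4] cursor@6
After 4 (insert_before(96)): list=[39, 96, 6, 4] cursor@6
After 5 (insert_after(14)): list=[39, 96, 6, 14, 4] cursor@6
After 6 (delete_current): list=[39, 96, 14, 4] cursor@14
After 7 (delete_current): list=[39, 96, 4] cursor@4
After 8 (delete_current): list=[39, 96] cursor@96
After 9 (delete_current): list=[39] cursor@39
After 10 (insert_after(73)): list=[39, 73] cursor@39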